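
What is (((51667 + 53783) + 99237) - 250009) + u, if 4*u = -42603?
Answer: -223891/4 ≈ -55973.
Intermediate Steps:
u = -42603/4 (u = (¼)*(-42603) = -42603/4 ≈ -10651.)
(((51667 + 53783) + 99237) - 250009) + u = (((51667 + 53783) + 99237) - 250009) - 42603/4 = ((105450 + 99237) - 250009) - 42603/4 = (204687 - 250009) - 42603/4 = -45322 - 42603/4 = -223891/4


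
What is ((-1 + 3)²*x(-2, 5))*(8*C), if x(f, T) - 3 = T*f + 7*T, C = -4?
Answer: -3584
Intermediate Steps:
x(f, T) = 3 + 7*T + T*f (x(f, T) = 3 + (T*f + 7*T) = 3 + (7*T + T*f) = 3 + 7*T + T*f)
((-1 + 3)²*x(-2, 5))*(8*C) = ((-1 + 3)²*(3 + 7*5 + 5*(-2)))*(8*(-4)) = (2²*(3 + 35 - 10))*(-32) = (4*28)*(-32) = 112*(-32) = -3584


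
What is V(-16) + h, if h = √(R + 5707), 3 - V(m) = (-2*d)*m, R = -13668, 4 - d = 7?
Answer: 99 + I*√7961 ≈ 99.0 + 89.224*I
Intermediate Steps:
d = -3 (d = 4 - 1*7 = 4 - 7 = -3)
V(m) = 3 - 6*m (V(m) = 3 - (-2*(-3))*m = 3 - 6*m)
h = I*√7961 (h = √(-13668 + 5707) = √(-7961) = I*√7961 ≈ 89.224*I)
V(-16) + h = (3 - 6*(-16)) + I*√7961 = (3 + 96) + I*√7961 = 99 + I*√7961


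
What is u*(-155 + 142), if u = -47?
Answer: 611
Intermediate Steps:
u*(-155 + 142) = -47*(-155 + 142) = -47*(-13) = 611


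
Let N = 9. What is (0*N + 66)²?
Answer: 4356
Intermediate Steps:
(0*N + 66)² = (0*9 + 66)² = (0 + 66)² = 66² = 4356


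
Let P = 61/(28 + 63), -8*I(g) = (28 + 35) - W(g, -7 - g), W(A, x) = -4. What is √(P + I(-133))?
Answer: I*√1020838/364 ≈ 2.7757*I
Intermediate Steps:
I(g) = -67/8 (I(g) = -((28 + 35) - 1*(-4))/8 = -(63 + 4)/8 = -⅛*67 = -67/8)
P = 61/91 ≈ 0.67033
√(P + I(-133)) = √(61/91 - 67/8) = √(-5609/728) = I*√1020838/364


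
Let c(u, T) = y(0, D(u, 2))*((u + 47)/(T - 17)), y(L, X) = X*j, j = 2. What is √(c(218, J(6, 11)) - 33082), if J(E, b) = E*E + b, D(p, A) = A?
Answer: 2*I*√74355/3 ≈ 181.79*I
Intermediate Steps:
y(L, X) = 2*X (y(L, X) = X*2 = 2*X)
J(E, b) = b + E² (J(E, b) = E² + b = b + E²)
c(u, T) = 4*(47 + u)/(-17 + T) (c(u, T) = (2*2)*((u + 47)/(T - 17)) = 4*((47 + u)/(-17 + T)) = 4*(47 + u)/(-17 + T))
√(c(218, J(6, 11)) - 33082) = √(4*(47 + 218)/(-17 + (11 + 6²)) - 33082) = √(4*265/(-17 + (11 + 36)) - 33082) = √(4*265/(-17 + 47) - 33082) = √(4*265/30 - 33082) = √(4*(1/30)*265 - 33082) = √(106/3 - 33082) = √(-99140/3) = 2*I*√74355/3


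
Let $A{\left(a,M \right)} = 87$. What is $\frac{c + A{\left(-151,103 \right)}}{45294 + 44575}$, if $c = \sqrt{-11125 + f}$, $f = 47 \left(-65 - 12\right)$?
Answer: $\frac{87}{89869} + \frac{2 i \sqrt{3686}}{89869} \approx 0.00096808 + 0.0013511 i$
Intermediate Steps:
$f = -3619$ ($f = 47 \left(-77\right) = -3619$)
$c = 2 i \sqrt{3686}$ ($c = \sqrt{-11125 - 3619} = \sqrt{-14744} = 2 i \sqrt{3686} \approx 121.42 i$)
$\frac{c + A{\left(-151,103 \right)}}{45294 + 44575} = \frac{2 i \sqrt{3686} + 87}{45294 + 44575} = \frac{87 + 2 i \sqrt{3686}}{89869} = \left(87 + 2 i \sqrt{3686}\right) \frac{1}{89869} = \frac{87}{89869} + \frac{2 i \sqrt{3686}}{89869}$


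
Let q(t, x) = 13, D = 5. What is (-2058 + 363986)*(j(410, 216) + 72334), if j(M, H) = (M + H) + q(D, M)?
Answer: 26410971944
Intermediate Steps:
j(M, H) = 13 + H + M (j(M, H) = (M + H) + 13 = (H + M) + 13 = 13 + H + M)
(-2058 + 363986)*(j(410, 216) + 72334) = (-2058 + 363986)*((13 + 216 + 410) + 72334) = 361928*(639 + 72334) = 361928*72973 = 26410971944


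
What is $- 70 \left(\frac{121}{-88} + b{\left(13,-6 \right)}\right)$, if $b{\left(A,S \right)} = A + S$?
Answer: $- \frac{1575}{4} \approx -393.75$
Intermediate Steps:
$- 70 \left(\frac{121}{-88} + b{\left(13,-6 \right)}\right) = - 70 \left(\frac{121}{-88} + \left(13 - 6\right)\right) = - 70 \left(121 \left(- \frac{1}{88}\right) + 7\right) = - 70 \left(- \frac{11}{8} + 7\right) = \left(-70\right) \frac{45}{8} = - \frac{1575}{4}$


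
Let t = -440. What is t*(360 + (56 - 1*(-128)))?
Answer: -239360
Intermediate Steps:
t*(360 + (56 - 1*(-128))) = -440*(360 + (56 - 1*(-128))) = -440*(360 + (56 + 128)) = -440*(360 + 184) = -440*544 = -239360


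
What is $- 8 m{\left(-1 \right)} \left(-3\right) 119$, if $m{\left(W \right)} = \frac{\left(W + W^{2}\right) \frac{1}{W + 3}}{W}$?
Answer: $0$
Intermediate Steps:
$m{\left(W \right)} = \frac{W + W^{2}}{W \left(3 + W\right)}$ ($m{\left(W \right)} = \frac{\left(W + W^{2}\right) \frac{1}{3 + W}}{W} = \frac{\frac{1}{3 + W} \left(W + W^{2}\right)}{W} = \frac{W + W^{2}}{W \left(3 + W\right)}$)
$- 8 m{\left(-1 \right)} \left(-3\right) 119 = - 8 \frac{1 - 1}{3 - 1} \left(-3\right) 119 = - 8 \cdot \frac{1}{2} \cdot 0 \left(-3\right) 119 = \left(-8\right) 0 \left(-3\right) 119 = 0 \left(-3\right) 119 = 0 \cdot 119 = 0$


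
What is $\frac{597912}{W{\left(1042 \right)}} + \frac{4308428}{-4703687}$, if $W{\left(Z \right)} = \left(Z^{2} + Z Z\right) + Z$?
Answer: $- \frac{1091328419736}{1703181544265} \approx -0.64076$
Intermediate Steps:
$W{\left(Z \right)} = Z + 2 Z^{2}$ ($W{\left(Z \right)} = \left(Z^{2} + Z^{2}\right) + Z = 2 Z^{2} + Z = Z + 2 Z^{2}$)
$\frac{597912}{W{\left(1042 \right)}} + \frac{4308428}{-4703687} = \frac{597912}{1042 \left(1 + 2 \cdot 1042\right)} + \frac{4308428}{-4703687} = \frac{597912}{1042 \left(1 + 2084\right)} + 4308428 \left(- \frac{1}{4703687}\right) = \frac{597912}{1042 \cdot 2085} - \frac{4308428}{4703687} = \frac{597912}{2172570} - \frac{4308428}{4703687} = 597912 \cdot \frac{1}{2172570} - \frac{4308428}{4703687} = \frac{99652}{362095} - \frac{4308428}{4703687} = - \frac{1091328419736}{1703181544265}$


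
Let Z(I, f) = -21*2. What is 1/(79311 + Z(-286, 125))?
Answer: 1/79269 ≈ 1.2615e-5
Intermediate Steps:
Z(I, f) = -42
1/(79311 + Z(-286, 125)) = 1/(79311 - 42) = 1/79269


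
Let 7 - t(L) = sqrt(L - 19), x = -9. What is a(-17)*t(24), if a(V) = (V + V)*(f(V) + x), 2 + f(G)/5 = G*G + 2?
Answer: -341768 + 48824*sqrt(5) ≈ -2.3259e+5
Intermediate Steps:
f(G) = 5*G**2 (f(G) = -10 + 5*(G*G + 2) = -10 + 5*(G**2 + 2) = -10 + 5*(2 + G**2) = -10 + (10 + 5*G**2) = 5*G**2)
t(L) = 7 - sqrt(-19 + L) (t(L) = 7 - sqrt(L - 19) = 7 - sqrt(-19 + L))
a(V) = 2*V*(-9 + 5*V**2) (a(V) = (V + V)*(5*V**2 - 9) = (2*V)*(-9 + 5*V**2) = 2*V*(-9 + 5*V**2))
a(-17)*t(24) = (-18*(-17) + 10*(-17)**3)*(7 - sqrt(-19 + 24)) = (306 + 10*(-4913))*(7 - sqrt(5)) = (306 - 49130)*(7 - sqrt(5)) = -48824*(7 - sqrt(5)) = -341768 + 48824*sqrt(5)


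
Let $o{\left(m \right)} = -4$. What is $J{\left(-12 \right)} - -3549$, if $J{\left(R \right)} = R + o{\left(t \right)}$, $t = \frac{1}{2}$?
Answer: $3533$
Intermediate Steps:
$t = \frac{1}{2} \approx 0.5$
$J{\left(R \right)} = -4 + R$ ($J{\left(R \right)} = R - 4 = -4 + R$)
$J{\left(-12 \right)} - -3549 = \left(-4 - 12\right) - -3549 = -16 + 3549 = 3533$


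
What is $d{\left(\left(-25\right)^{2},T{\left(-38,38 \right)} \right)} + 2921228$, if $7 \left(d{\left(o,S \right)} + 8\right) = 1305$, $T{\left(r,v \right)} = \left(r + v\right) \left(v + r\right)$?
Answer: $\frac{20449845}{7} \approx 2.9214 \cdot 10^{6}$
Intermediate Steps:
$T{\left(r,v \right)} = \left(r + v\right)^{2}$ ($T{\left(r,v \right)} = \left(r + v\right) \left(r + v\right) = \left(r + v\right)^{2}$)
$d{\left(o,S \right)} = \frac{1249}{7}$ ($d{\left(o,S \right)} = -8 + \frac{1}{7} \cdot 1305 = -8 + \frac{1305}{7} = \frac{1249}{7}$)
$d{\left(\left(-25\right)^{2},T{\left(-38,38 \right)} \right)} + 2921228 = \frac{1249}{7} + 2921228 = \frac{20449845}{7}$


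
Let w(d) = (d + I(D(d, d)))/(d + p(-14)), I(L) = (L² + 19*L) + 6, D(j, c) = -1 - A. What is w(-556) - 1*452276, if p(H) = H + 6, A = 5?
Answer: -63770759/141 ≈ -4.5228e+5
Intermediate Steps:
p(H) = 6 + H
D(j, c) = -6 (D(j, c) = -1 - 1*5 = -1 - 5 = -6)
I(L) = 6 + L² + 19*L
w(d) = (-72 + d)/(-8 + d) (w(d) = (d + (6 + (-6)² + 19*(-6)))/(d + (6 - 14)) = (d + (6 + 36 - 114))/(d - 8) = (d - 72)/(-8 + d) = (-72 + d)/(-8 + d))
w(-556) - 1*452276 = (-72 - 556)/(-8 - 556) - 1*452276 = -628/(-564) - 452276 = -1/564*(-628) - 452276 = 157/141 - 452276 = -63770759/141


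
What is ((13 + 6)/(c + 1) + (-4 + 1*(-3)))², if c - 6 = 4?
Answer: 3364/121 ≈ 27.802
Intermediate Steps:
c = 10 (c = 6 + 4 = 10)
((13 + 6)/(c + 1) + (-4 + 1*(-3)))² = ((13 + 6)/(10 + 1) + (-4 + 1*(-3)))² = (19/11 + (-4 - 3))² = (19*(1/11) - 7)² = (19/11 - 7)² = (-58/11)² = 3364/121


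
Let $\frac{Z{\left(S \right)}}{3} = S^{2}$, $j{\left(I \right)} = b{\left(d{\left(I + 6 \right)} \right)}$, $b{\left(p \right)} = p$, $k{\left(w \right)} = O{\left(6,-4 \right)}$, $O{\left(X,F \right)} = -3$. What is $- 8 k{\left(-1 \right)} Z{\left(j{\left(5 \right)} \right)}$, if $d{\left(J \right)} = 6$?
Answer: $2592$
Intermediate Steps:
$k{\left(w \right)} = -3$
$j{\left(I \right)} = 6$
$Z{\left(S \right)} = 3 S^{2}$
$- 8 k{\left(-1 \right)} Z{\left(j{\left(5 \right)} \right)} = \left(-8\right) \left(-3\right) 3 \cdot 6^{2} = 24 \cdot 3 \cdot 36 = 24 \cdot 108 = 2592$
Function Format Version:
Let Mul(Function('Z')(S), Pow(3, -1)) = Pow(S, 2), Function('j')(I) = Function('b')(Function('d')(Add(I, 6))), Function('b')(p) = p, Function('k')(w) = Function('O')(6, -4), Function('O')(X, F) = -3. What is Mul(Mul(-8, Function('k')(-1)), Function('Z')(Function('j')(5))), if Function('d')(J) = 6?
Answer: 2592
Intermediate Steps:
Function('k')(w) = -3
Function('j')(I) = 6
Function('Z')(S) = Mul(3, Pow(S, 2))
Mul(Mul(-8, Function('k')(-1)), Function('Z')(Function('j')(5))) = Mul(Mul(-8, -3), Mul(3, Pow(6, 2))) = Mul(24, Mul(3, 36)) = Mul(24, 108) = 2592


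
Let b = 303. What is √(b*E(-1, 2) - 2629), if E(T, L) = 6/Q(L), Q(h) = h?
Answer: 2*I*√430 ≈ 41.473*I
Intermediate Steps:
E(T, L) = 6/L
√(b*E(-1, 2) - 2629) = √(303*(6/2) - 2629) = √(303*(6*(½)) - 2629) = √(303*3 - 2629) = √(909 - 2629) = √(-1720) = 2*I*√430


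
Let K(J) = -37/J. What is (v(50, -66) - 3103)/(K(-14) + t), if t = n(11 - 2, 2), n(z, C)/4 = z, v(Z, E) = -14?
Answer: -43638/541 ≈ -80.662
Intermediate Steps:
n(z, C) = 4*z
t = 36 (t = 4*(11 - 2) = 4*9 = 36)
(v(50, -66) - 3103)/(K(-14) + t) = (-14 - 3103)/(-37/(-14) + 36) = -3117/(-37*(-1/14) + 36) = -3117/(37/14 + 36) = -3117/541/14 = -3117*14/541 = -43638/541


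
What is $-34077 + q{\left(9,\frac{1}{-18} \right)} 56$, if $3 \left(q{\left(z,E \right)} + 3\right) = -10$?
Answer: $- \frac{103295}{3} \approx -34432.0$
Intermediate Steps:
$q{\left(z,E \right)} = - \frac{19}{3}$ ($q{\left(z,E \right)} = -3 + \frac{1}{3} \left(-10\right) = -3 - \frac{10}{3} = - \frac{19}{3}$)
$-34077 + q{\left(9,\frac{1}{-18} \right)} 56 = -34077 - \frac{1064}{3} = - \frac{103295}{3}$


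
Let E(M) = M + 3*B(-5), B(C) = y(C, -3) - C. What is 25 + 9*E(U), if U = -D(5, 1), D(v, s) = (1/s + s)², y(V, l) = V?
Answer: -11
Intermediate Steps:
D(v, s) = (s + 1/s)²
B(C) = 0 (B(C) = C - C = 0)
U = -4 (U = -(1 + 1²)²/1² = -(1 + 1)² = -2² = -4 ≈ -4.0000)
E(M) = M (E(M) = M + 3*0 = M + 0 = M)
25 + 9*E(U) = 25 + 9*(-4) = 25 - 36 = -11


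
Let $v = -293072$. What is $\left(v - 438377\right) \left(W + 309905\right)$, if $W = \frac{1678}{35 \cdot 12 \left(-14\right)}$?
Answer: $- \frac{666437711208589}{2940} \approx -2.2668 \cdot 10^{11}$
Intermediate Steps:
$W = - \frac{839}{2940}$ ($W = \frac{1678}{420 \left(-14\right)} = \frac{1678}{-5880} = 1678 \left(- \frac{1}{5880}\right) = - \frac{839}{2940} \approx -0.28537$)
$\left(v - 438377\right) \left(W + 309905\right) = \left(-293072 - 438377\right) \left(- \frac{839}{2940} + 309905\right) = \left(-731449\right) \frac{911119861}{2940} = - \frac{666437711208589}{2940}$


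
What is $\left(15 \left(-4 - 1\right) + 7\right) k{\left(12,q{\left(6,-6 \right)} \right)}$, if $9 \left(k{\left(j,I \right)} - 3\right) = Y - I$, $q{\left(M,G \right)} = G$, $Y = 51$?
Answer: $- \frac{1904}{3} \approx -634.67$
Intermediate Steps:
$k{\left(j,I \right)} = \frac{26}{3} - \frac{I}{9}$ ($k{\left(j,I \right)} = 3 + \frac{51 - I}{9} = 3 - \left(- \frac{17}{3} + \frac{I}{9}\right) = \frac{26}{3} - \frac{I}{9}$)
$\left(15 \left(-4 - 1\right) + 7\right) k{\left(12,q{\left(6,-6 \right)} \right)} = \left(15 \left(-4 - 1\right) + 7\right) \left(\frac{26}{3} - - \frac{2}{3}\right) = \left(15 \left(-4 - 1\right) + 7\right) \left(\frac{26}{3} + \frac{2}{3}\right) = \left(15 \left(-5\right) + 7\right) \frac{28}{3} = \left(-75 + 7\right) \frac{28}{3} = \left(-68\right) \frac{28}{3} = - \frac{1904}{3}$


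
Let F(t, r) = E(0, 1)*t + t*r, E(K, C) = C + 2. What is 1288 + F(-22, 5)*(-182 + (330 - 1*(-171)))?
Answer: -54856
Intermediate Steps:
E(K, C) = 2 + C
F(t, r) = 3*t + r*t (F(t, r) = (2 + 1)*t + t*r = 3*t + r*t)
1288 + F(-22, 5)*(-182 + (330 - 1*(-171))) = 1288 + (-22*(3 + 5))*(-182 + (330 - 1*(-171))) = 1288 + (-22*8)*(-182 + (330 + 171)) = 1288 - 176*(-182 + 501) = 1288 - 176*319 = 1288 - 56144 = -54856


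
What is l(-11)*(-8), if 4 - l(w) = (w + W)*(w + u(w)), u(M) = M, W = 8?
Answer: 496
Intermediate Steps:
l(w) = 4 - 2*w*(8 + w) (l(w) = 4 - (w + 8)*(w + w) = 4 - (8 + w)*2*w = 4 - 2*w*(8 + w))
l(-11)*(-8) = (4 - 16*(-11) - 2*(-11)**2)*(-8) = (4 + 176 - 2*121)*(-8) = (4 + 176 - 242)*(-8) = -62*(-8) = 496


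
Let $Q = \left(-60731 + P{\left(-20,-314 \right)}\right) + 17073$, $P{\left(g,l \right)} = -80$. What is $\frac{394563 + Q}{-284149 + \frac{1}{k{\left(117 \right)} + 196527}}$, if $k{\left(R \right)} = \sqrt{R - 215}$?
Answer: $\frac{350825 \left(- 7 \sqrt{2} + 196527 i\right)}{- 55842950522 i + 1989043 \sqrt{2}} \approx -1.2347$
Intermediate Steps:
$k{\left(R \right)} = \sqrt{-215 + R}$
$Q = -43738$ ($Q = \left(-60731 - 80\right) + 17073 = -60811 + 17073 = -43738$)
$\frac{394563 + Q}{-284149 + \frac{1}{k{\left(117 \right)} + 196527}} = \frac{394563 - 43738}{-284149 + \frac{1}{\sqrt{-215 + 117} + 196527}} = \frac{350825}{-284149 + \frac{1}{\sqrt{-98} + 196527}} = \frac{350825}{-284149 + \frac{1}{7 i \sqrt{2} + 196527}} = \frac{350825}{-284149 + \frac{1}{196527 + 7 i \sqrt{2}}}$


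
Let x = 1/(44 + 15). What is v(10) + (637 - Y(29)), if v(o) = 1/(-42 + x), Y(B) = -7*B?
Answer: 2080621/2477 ≈ 839.98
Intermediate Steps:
x = 1/59 ≈ 0.016949
v(o) = -59/2477 (v(o) = 1/(-42 + 1/59) = 1/(-2477/59) = -59/2477)
v(10) + (637 - Y(29)) = -59/2477 + (637 - (-7)*29) = -59/2477 + (637 - 1*(-203)) = -59/2477 + (637 + 203) = -59/2477 + 840 = 2080621/2477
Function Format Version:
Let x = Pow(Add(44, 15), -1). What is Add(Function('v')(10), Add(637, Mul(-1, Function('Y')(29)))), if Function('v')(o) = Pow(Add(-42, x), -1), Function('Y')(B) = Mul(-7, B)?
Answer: Rational(2080621, 2477) ≈ 839.98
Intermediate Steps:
x = Rational(1, 59) (x = Pow(59, -1) = Rational(1, 59) ≈ 0.016949)
Function('v')(o) = Rational(-59, 2477) (Function('v')(o) = Pow(Add(-42, Rational(1, 59)), -1) = Pow(Rational(-2477, 59), -1) = Rational(-59, 2477))
Add(Function('v')(10), Add(637, Mul(-1, Function('Y')(29)))) = Add(Rational(-59, 2477), Add(637, Mul(-1, Mul(-7, 29)))) = Add(Rational(-59, 2477), Add(637, Mul(-1, -203))) = Add(Rational(-59, 2477), Add(637, 203)) = Add(Rational(-59, 2477), 840) = Rational(2080621, 2477)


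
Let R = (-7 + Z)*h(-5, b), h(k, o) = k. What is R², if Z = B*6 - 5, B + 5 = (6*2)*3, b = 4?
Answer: 756900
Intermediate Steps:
B = 31 (B = -5 + (6*2)*3 = -5 + 12*3 = -5 + 36 = 31)
Z = 181 (Z = 31*6 - 5 = 186 - 5 = 181)
R = -870 (R = (-7 + 181)*(-5) = 174*(-5) = -870)
R² = (-870)² = 756900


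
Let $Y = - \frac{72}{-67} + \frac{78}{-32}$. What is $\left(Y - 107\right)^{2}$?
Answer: $\frac{13494307225}{1149184} \approx 11743.0$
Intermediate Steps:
$Y = - \frac{1461}{1072}$ ($Y = \left(-72\right) \left(- \frac{1}{67}\right) + 78 \left(- \frac{1}{32}\right) = \frac{72}{67} - \frac{39}{16} = - \frac{1461}{1072} \approx -1.3629$)
$\left(Y - 107\right)^{2} = \left(- \frac{1461}{1072} - 107\right)^{2} = \left(- \frac{116165}{1072}\right)^{2} = \frac{13494307225}{1149184}$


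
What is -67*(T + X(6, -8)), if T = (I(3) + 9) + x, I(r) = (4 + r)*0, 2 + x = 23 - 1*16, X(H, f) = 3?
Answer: -1139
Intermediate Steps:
x = 5 (x = -2 + (23 - 1*16) = -2 + (23 - 16) = -2 + 7 = 5)
I(r) = 0
T = 14 (T = (0 + 9) + 5 = 9 + 5 = 14)
-67*(T + X(6, -8)) = -67*(14 + 3) = -67*17 = -1139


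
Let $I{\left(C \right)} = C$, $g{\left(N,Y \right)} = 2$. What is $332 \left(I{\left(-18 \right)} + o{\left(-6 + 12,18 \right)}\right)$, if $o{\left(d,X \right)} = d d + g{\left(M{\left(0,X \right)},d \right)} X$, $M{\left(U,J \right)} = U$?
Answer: $17928$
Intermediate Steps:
$o{\left(d,X \right)} = d^{2} + 2 X$ ($o{\left(d,X \right)} = d d + 2 X = d^{2} + 2 X$)
$332 \left(I{\left(-18 \right)} + o{\left(-6 + 12,18 \right)}\right) = 332 \left(-18 + \left(\left(-6 + 12\right)^{2} + 2 \cdot 18\right)\right) = 332 \left(-18 + \left(6^{2} + 36\right)\right) = 332 \left(-18 + \left(36 + 36\right)\right) = 332 \left(-18 + 72\right) = 332 \cdot 54 = 17928$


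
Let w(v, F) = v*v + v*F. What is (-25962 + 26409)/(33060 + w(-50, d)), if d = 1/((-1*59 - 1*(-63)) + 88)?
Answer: 6854/545245 ≈ 0.012571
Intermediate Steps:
d = 1/92 (d = 1/((-59 + 63) + 88) = 1/(4 + 88) = 1/92 ≈ 0.010870)
w(v, F) = v**2 + F*v
(-25962 + 26409)/(33060 + w(-50, d)) = (-25962 + 26409)/(33060 - 50*(1/92 - 50)) = 447/(33060 - 50*(-4599/92)) = 447/(33060 + 114975/46) = 447/(1635735/46) = 447*(46/1635735) = 6854/545245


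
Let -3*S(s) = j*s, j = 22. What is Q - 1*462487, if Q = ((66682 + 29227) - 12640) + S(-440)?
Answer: -1127974/3 ≈ -3.7599e+5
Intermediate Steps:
S(s) = -22*s/3
Q = 259487/3 (Q = ((66682 + 29227) - 12640) - 22/3*(-440) = (95909 - 12640) + 9680/3 = 83269 + 9680/3 = 259487/3 ≈ 86496.)
Q - 1*462487 = 259487/3 - 1*462487 = 259487/3 - 462487 = -1127974/3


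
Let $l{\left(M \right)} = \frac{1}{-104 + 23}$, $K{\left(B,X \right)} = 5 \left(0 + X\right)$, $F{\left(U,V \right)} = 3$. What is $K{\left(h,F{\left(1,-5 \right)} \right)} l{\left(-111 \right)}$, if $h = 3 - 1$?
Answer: $- \frac{5}{27} \approx -0.18519$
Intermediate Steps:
$h = 2$ ($h = 3 - 1 = 2$)
$K{\left(B,X \right)} = 5 X$
$l{\left(M \right)} = - \frac{1}{81}$ ($l{\left(M \right)} = \frac{1}{-81} = - \frac{1}{81}$)
$K{\left(h,F{\left(1,-5 \right)} \right)} l{\left(-111 \right)} = 5 \cdot 3 \left(- \frac{1}{81}\right) = 15 \left(- \frac{1}{81}\right) = - \frac{5}{27}$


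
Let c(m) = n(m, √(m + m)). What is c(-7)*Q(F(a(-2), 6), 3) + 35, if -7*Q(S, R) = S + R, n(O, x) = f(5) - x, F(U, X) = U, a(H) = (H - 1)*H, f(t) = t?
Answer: 200/7 + 9*I*√14/7 ≈ 28.571 + 4.8107*I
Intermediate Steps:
a(H) = H*(-1 + H) (a(H) = (-1 + H)*H = H*(-1 + H))
n(O, x) = 5 - x
c(m) = 5 - √2*√m (c(m) = 5 - √(m + m) = 5 - √(2*m) = 5 - √2*√m)
Q(S, R) = -R/7 - S/7 (Q(S, R) = -(S + R)/7 = -(R + S)/7 = -R/7 - S/7)
c(-7)*Q(F(a(-2), 6), 3) + 35 = (5 - √2*√(-7))*(-⅐*3 - (-2)*(-1 - 2)/7) + 35 = (5 - √2*I*√7)*(-3/7 - (-2)*(-3)/7) + 35 = (5 - I*√14)*(-3/7 - ⅐*6) + 35 = (5 - I*√14)*(-3/7 - 6/7) + 35 = (5 - I*√14)*(-9/7) + 35 = (-45/7 + 9*I*√14/7) + 35 = 200/7 + 9*I*√14/7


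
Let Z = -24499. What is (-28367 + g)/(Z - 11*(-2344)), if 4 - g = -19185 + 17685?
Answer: -26863/1285 ≈ -20.905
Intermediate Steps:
g = 1504 (g = 4 - (-19185 + 17685) = 4 - 1*(-1500) = 4 + 1500 = 1504)
(-28367 + g)/(Z - 11*(-2344)) = (-28367 + 1504)/(-24499 - 11*(-2344)) = -26863/(-24499 + 25784) = -26863/1285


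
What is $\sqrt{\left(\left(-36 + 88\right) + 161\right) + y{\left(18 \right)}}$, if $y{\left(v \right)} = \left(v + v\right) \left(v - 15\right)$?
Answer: $\sqrt{321} \approx 17.916$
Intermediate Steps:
$y{\left(v \right)} = 2 v \left(-15 + v\right)$
$\sqrt{\left(\left(-36 + 88\right) + 161\right) + y{\left(18 \right)}} = \sqrt{\left(\left(-36 + 88\right) + 161\right) + 2 \cdot 18 \left(-15 + 18\right)} = \sqrt{\left(52 + 161\right) + 2 \cdot 18 \cdot 3} = \sqrt{213 + 108} = \sqrt{321}$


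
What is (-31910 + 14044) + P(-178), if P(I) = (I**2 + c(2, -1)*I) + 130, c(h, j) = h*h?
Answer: 13236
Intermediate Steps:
c(h, j) = h**2
P(I) = 130 + I**2 + 4*I (P(I) = (I**2 + 2**2*I) + 130 = (I**2 + 4*I) + 130 = 130 + I**2 + 4*I)
(-31910 + 14044) + P(-178) = (-31910 + 14044) + (130 + (-178)**2 + 4*(-178)) = -17866 + (130 + 31684 - 712) = -17866 + 31102 = 13236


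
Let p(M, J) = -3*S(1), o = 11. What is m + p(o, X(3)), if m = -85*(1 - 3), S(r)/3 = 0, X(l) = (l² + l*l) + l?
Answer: 170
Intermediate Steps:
X(l) = l + 2*l² (X(l) = (l² + l²) + l = 2*l² + l = l + 2*l²)
S(r) = 0 (S(r) = 3*0 = 0)
p(M, J) = 0 (p(M, J) = -3*0 = 0)
m = 170 (m = -85*(-2) = 170)
m + p(o, X(3)) = 170 + 0 = 170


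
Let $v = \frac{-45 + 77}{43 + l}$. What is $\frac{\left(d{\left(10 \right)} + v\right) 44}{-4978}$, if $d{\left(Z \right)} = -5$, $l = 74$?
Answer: $\frac{12166}{291213} \approx 0.041777$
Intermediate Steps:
$v = \frac{32}{117}$ ($v = \frac{-45 + 77}{43 + 74} = \frac{32}{117} \approx 0.2735$)
$\frac{\left(d{\left(10 \right)} + v\right) 44}{-4978} = \frac{\left(-5 + \frac{32}{117}\right) 44}{-4978} = \left(- \frac{553}{117}\right) 44 \left(- \frac{1}{4978}\right) = \left(- \frac{24332}{117}\right) \left(- \frac{1}{4978}\right) = \frac{12166}{291213}$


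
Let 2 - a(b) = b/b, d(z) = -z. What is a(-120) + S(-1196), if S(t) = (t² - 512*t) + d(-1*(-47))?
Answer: 2042722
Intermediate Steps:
a(b) = 1 (a(b) = 2 - b/b = 2 - 1*1 = 2 - 1 = 1)
S(t) = -47 + t² - 512*t (S(t) = (t² - 512*t) - (-1)*(-47) = (t² - 512*t) - 1*47 = (t² - 512*t) - 47 = -47 + t² - 512*t)
a(-120) + S(-1196) = 1 + (-47 + (-1196)² - 512*(-1196)) = 1 + (-47 + 1430416 + 612352) = 1 + 2042721 = 2042722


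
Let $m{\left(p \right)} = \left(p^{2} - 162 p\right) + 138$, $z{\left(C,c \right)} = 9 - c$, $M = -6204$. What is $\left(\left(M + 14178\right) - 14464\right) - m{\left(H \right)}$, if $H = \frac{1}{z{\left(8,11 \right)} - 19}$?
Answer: $- \frac{2926351}{441} \approx -6635.7$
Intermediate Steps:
$H = - \frac{1}{21}$ ($H = \frac{1}{\left(9 - 11\right) - 19} = \frac{1}{-2 - 19} = \frac{1}{-21} = - \frac{1}{21} \approx -0.047619$)
$m{\left(p \right)} = 138 + p^{2} - 162 p$
$\left(\left(M + 14178\right) - 14464\right) - m{\left(H \right)} = \left(\left(-6204 + 14178\right) - 14464\right) - \left(138 + \left(- \frac{1}{21}\right)^{2} - - \frac{54}{7}\right) = \left(7974 - 14464\right) - \left(138 + \frac{1}{441} + \frac{54}{7}\right) = -6490 - \frac{64261}{441} = - \frac{2926351}{441}$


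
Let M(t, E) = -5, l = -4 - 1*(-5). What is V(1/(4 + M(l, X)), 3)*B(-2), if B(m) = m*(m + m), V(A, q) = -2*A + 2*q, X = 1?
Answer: 64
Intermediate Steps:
l = 1 (l = -4 + 5 = 1)
B(m) = 2*m**2 (B(m) = m*(2*m) = 2*m**2)
V(1/(4 + M(l, X)), 3)*B(-2) = (-2/(4 - 5) + 2*3)*(2*(-2)**2) = (-2/(-1) + 6)*(2*4) = (-2*(-1) + 6)*8 = (2 + 6)*8 = 8*8 = 64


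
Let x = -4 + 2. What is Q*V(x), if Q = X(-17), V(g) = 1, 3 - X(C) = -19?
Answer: 22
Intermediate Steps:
x = -2
X(C) = 22 (X(C) = 3 - 1*(-19) = 3 + 19 = 22)
Q = 22
Q*V(x) = 22*1 = 22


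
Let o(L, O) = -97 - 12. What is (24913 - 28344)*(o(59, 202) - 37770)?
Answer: 129962849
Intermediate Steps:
o(L, O) = -109
(24913 - 28344)*(o(59, 202) - 37770) = (24913 - 28344)*(-109 - 37770) = -3431*(-37879) = 129962849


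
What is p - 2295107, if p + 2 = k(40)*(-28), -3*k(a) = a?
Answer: -6884207/3 ≈ -2.2947e+6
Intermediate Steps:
k(a) = -a/3
p = 1114/3 (p = -2 - ⅓*40*(-28) = -2 - 40/3*(-28) = -2 + 1120/3 = 1114/3 ≈ 371.33)
p - 2295107 = 1114/3 - 2295107 = -6884207/3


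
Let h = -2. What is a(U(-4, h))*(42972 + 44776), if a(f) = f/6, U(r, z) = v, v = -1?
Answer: -43874/3 ≈ -14625.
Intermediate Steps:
U(r, z) = -1
a(f) = f/6 (a(f) = f*(⅙) = f/6)
a(U(-4, h))*(42972 + 44776) = ((⅙)*(-1))*(42972 + 44776) = -⅙*87748 = -43874/3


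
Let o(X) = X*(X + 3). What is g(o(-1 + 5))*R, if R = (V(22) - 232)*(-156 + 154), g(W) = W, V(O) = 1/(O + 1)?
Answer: 298760/23 ≈ 12990.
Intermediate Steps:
V(O) = 1/(1 + O)
o(X) = X*(3 + X)
R = 10670/23 (R = (1/(1 + 22) - 232)*(-156 + 154) = (1/23 - 232)*(-2) = -5335/23*(-2) = 10670/23 ≈ 463.91)
g(o(-1 + 5))*R = ((-1 + 5)*(3 + (-1 + 5)))*(10670/23) = (4*(3 + 4))*(10670/23) = (4*7)*(10670/23) = 28*(10670/23) = 298760/23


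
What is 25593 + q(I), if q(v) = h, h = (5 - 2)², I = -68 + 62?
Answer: 25602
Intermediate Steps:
I = -6
h = 9 (h = 3² = 9)
q(v) = 9
25593 + q(I) = 25593 + 9 = 25602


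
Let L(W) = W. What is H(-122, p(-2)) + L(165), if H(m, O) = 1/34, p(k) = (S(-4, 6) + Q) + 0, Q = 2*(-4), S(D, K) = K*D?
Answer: 5611/34 ≈ 165.03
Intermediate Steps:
S(D, K) = D*K
Q = -8
p(k) = -32 (p(k) = (-4*6 - 8) + 0 = (-24 - 8) + 0 = -32 + 0 = -32)
H(m, O) = 1/34
H(-122, p(-2)) + L(165) = 1/34 + 165 = 5611/34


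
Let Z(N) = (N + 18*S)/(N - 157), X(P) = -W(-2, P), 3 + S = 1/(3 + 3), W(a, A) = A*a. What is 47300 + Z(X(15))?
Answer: 6007121/127 ≈ 47300.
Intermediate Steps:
S = -17/6 (S = -3 + 1/(3 + 3) = -3 + 1/6 = -17/6 ≈ -2.8333)
X(P) = 2*P (X(P) = -P*(-2) = -(-2)*P = 2*P)
Z(N) = (-51 + N)/(-157 + N) (Z(N) = (N + 18*(-17/6))/(N - 157) = (N - 51)/(-157 + N) = (-51 + N)/(-157 + N))
47300 + Z(X(15)) = 47300 + (-51 + 2*15)/(-157 + 2*15) = 47300 + (-51 + 30)/(-157 + 30) = 47300 - 21/(-127) = 47300 - 1/127*(-21) = 47300 + 21/127 = 6007121/127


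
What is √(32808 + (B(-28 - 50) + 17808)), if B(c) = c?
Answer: √50538 ≈ 224.81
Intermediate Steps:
√(32808 + (B(-28 - 50) + 17808)) = √(32808 + ((-28 - 50) + 17808)) = √(32808 + (-78 + 17808)) = √(32808 + 17730) = √50538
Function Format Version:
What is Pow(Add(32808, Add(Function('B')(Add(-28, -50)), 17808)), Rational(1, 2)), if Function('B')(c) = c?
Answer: Pow(50538, Rational(1, 2)) ≈ 224.81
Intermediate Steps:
Pow(Add(32808, Add(Function('B')(Add(-28, -50)), 17808)), Rational(1, 2)) = Pow(Add(32808, Add(Add(-28, -50), 17808)), Rational(1, 2)) = Pow(Add(32808, Add(-78, 17808)), Rational(1, 2)) = Pow(Add(32808, 17730), Rational(1, 2)) = Pow(50538, Rational(1, 2))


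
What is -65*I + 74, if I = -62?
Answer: 4104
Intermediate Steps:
-65*I + 74 = -65*(-62) + 74 = 4030 + 74 = 4104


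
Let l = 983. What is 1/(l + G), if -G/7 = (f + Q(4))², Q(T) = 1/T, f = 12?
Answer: -16/1079 ≈ -0.014829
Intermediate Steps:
G = -16807/16 (G = -7*(12 + 1/4)² = -7*(12 + ¼)² = -7*(49/4)² = -7*2401/16 = -16807/16 ≈ -1050.4)
1/(l + G) = 1/(983 - 16807/16) = 1/(-1079/16) = -16/1079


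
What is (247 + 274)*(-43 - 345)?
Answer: -202148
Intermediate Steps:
(247 + 274)*(-43 - 345) = 521*(-388) = -202148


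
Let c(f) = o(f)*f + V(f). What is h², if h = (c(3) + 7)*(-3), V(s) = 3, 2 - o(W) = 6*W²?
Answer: 191844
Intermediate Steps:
o(W) = 2 - 6*W²
c(f) = 3 + f*(2 - 6*f²) (c(f) = (2 - 6*f²)*f + 3 = f*(2 - 6*f²) + 3 = 3 + f*(2 - 6*f²))
h = 438 (h = ((3 - 6*3³ + 2*3) + 7)*(-3) = ((3 - 6*27 + 6) + 7)*(-3) = ((3 - 162 + 6) + 7)*(-3) = (-153 + 7)*(-3) = -146*(-3) = 438)
h² = 438² = 191844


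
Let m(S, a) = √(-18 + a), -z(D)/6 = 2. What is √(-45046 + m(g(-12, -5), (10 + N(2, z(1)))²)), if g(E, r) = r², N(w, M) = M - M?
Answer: √(-45046 + √82) ≈ 212.22*I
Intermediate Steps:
z(D) = -12 (z(D) = -6*2 = -12)
N(w, M) = 0
√(-45046 + m(g(-12, -5), (10 + N(2, z(1)))²)) = √(-45046 + √(-18 + (10 + 0)²)) = √(-45046 + √(-18 + 10²)) = √(-45046 + √(-18 + 100)) = √(-45046 + √82)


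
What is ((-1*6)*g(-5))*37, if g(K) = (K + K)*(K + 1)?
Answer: -8880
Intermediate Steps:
g(K) = 2*K*(1 + K) (g(K) = (2*K)*(1 + K) = 2*K*(1 + K))
((-1*6)*g(-5))*37 = ((-1*6)*(2*(-5)*(1 - 5)))*37 = -12*(-5)*(-4)*37 = -6*40*37 = -240*37 = -8880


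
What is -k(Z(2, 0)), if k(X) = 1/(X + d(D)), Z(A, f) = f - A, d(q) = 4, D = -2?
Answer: -1/2 ≈ -0.50000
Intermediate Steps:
k(X) = 1/(4 + X) (k(X) = 1/(X + 4) = 1/(4 + X))
-k(Z(2, 0)) = -1/(4 + (0 - 1*2)) = -1/(4 + (0 - 2)) = -1/(4 - 2) = -1/2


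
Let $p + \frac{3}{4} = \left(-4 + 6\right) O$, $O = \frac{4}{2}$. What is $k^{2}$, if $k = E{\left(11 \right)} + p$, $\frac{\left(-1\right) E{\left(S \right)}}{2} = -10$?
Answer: $\frac{8649}{16} \approx 540.56$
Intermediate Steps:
$O = 2$ ($O = 4 \cdot \frac{1}{2} = 2$)
$E{\left(S \right)} = 20$ ($E{\left(S \right)} = \left(-2\right) \left(-10\right) = 20$)
$p = \frac{13}{4}$ ($p = - \frac{3}{4} + \left(-4 + 6\right) 2 = - \frac{3}{4} + 2 \cdot 2 = - \frac{3}{4} + 4 = \frac{13}{4} \approx 3.25$)
$k = \frac{93}{4}$ ($k = 20 + \frac{13}{4} = \frac{93}{4} \approx 23.25$)
$k^{2} = \left(\frac{93}{4}\right)^{2} = \frac{8649}{16}$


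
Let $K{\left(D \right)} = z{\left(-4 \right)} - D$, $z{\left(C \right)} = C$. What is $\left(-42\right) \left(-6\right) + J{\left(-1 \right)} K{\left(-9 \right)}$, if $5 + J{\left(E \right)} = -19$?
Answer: $132$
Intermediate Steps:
$K{\left(D \right)} = -4 - D$
$J{\left(E \right)} = -24$ ($J{\left(E \right)} = -5 - 19 = -24$)
$\left(-42\right) \left(-6\right) + J{\left(-1 \right)} K{\left(-9 \right)} = \left(-42\right) \left(-6\right) - 24 \left(-4 - -9\right) = 252 - 24 \left(-4 + 9\right) = 252 - 120 = 132$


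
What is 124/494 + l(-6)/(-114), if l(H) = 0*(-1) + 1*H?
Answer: 75/247 ≈ 0.30364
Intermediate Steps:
l(H) = H (l(H) = 0 + H = H)
124/494 + l(-6)/(-114) = 124/494 - 6/(-114) = 124*(1/494) - 6*(-1/114) = 62/247 + 1/19 = 75/247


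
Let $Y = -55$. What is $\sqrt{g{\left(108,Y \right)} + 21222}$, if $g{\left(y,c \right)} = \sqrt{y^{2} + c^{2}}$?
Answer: $\sqrt{21222 + \sqrt{14689}} \approx 146.09$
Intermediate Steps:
$g{\left(y,c \right)} = \sqrt{c^{2} + y^{2}}$
$\sqrt{g{\left(108,Y \right)} + 21222} = \sqrt{\sqrt{\left(-55\right)^{2} + 108^{2}} + 21222} = \sqrt{\sqrt{3025 + 11664} + 21222} = \sqrt{\sqrt{14689} + 21222} = \sqrt{21222 + \sqrt{14689}}$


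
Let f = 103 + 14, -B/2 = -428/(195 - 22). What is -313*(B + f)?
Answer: -6603361/173 ≈ -38170.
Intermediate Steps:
B = 856/173 (B = -(-856)/(195 - 22) = -(-856)/173 = -2*(-428/173) = 856/173 ≈ 4.9480)
f = 117
-313*(B + f) = -313*(856/173 + 117) = -313*21097/173 = -6603361/173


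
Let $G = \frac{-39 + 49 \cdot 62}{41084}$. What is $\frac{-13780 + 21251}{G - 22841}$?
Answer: $- \frac{306938564}{938396645} \approx -0.32709$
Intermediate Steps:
$G = \frac{2999}{41084}$ ($G = \left(-39 + 3038\right) \frac{1}{41084} = 2999 \cdot \frac{1}{41084} = \frac{2999}{41084} \approx 0.072997$)
$\frac{-13780 + 21251}{G - 22841} = \frac{-13780 + 21251}{\frac{2999}{41084} - 22841} = \frac{7471}{- \frac{938396645}{41084}} = 7471 \left(- \frac{41084}{938396645}\right) = - \frac{306938564}{938396645}$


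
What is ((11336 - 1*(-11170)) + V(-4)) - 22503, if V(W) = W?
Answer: -1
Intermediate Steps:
((11336 - 1*(-11170)) + V(-4)) - 22503 = ((11336 - 1*(-11170)) - 4) - 22503 = ((11336 + 11170) - 4) - 22503 = (22506 - 4) - 22503 = 22502 - 22503 = -1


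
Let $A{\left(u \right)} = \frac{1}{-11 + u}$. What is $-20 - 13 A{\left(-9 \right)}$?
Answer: $- \frac{387}{20} \approx -19.35$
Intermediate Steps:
$-20 - 13 A{\left(-9 \right)} = -20 - \frac{13}{-11 - 9} = -20 - \frac{13}{-20} = -20 - - \frac{13}{20} = -20 + \frac{13}{20} = - \frac{387}{20}$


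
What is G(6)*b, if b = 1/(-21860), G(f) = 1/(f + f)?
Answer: -1/262320 ≈ -3.8121e-6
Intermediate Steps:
G(f) = 1/(2*f)
b = -1/21860 ≈ -4.5746e-5
G(6)*b = ((½)/6)*(-1/21860) = ((½)*(⅙))*(-1/21860) = (1/12)*(-1/21860) = -1/262320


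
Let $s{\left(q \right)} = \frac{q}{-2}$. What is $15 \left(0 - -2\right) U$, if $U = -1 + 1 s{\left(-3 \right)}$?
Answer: $15$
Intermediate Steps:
$s{\left(q \right)} = - \frac{q}{2}$ ($s{\left(q \right)} = q \left(- \frac{1}{2}\right) = - \frac{q}{2}$)
$U = \frac{1}{2}$ ($U = -1 + 1 \left(\left(- \frac{1}{2}\right) \left(-3\right)\right) = -1 + 1 \cdot \frac{3}{2} = -1 + \frac{3}{2} = \frac{1}{2} \approx 0.5$)
$15 \left(0 - -2\right) U = 15 \left(0 - -2\right) \frac{1}{2} = 15 \left(0 + 2\right) \frac{1}{2} = 15 \cdot 2 \cdot \frac{1}{2} = 30 \cdot \frac{1}{2} = 15$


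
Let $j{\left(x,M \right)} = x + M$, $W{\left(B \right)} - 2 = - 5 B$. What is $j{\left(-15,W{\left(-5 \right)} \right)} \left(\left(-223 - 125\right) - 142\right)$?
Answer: $-5880$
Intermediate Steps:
$W{\left(B \right)} = 2 - 5 B$
$j{\left(x,M \right)} = M + x$
$j{\left(-15,W{\left(-5 \right)} \right)} \left(\left(-223 - 125\right) - 142\right) = \left(\left(2 - -25\right) - 15\right) \left(\left(-223 - 125\right) - 142\right) = \left(\left(2 + 25\right) - 15\right) \left(\left(-223 - 125\right) - 142\right) = \left(27 - 15\right) \left(-348 - 142\right) = 12 \left(-490\right) = -5880$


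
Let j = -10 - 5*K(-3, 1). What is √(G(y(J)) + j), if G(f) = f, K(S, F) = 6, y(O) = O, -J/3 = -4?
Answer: 2*I*√7 ≈ 5.2915*I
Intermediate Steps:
J = 12 (J = -3*(-4) = 12)
j = -40 (j = -10 - 5*6 = -10 - 30 = -40)
√(G(y(J)) + j) = √(12 - 40) = √(-28) = 2*I*√7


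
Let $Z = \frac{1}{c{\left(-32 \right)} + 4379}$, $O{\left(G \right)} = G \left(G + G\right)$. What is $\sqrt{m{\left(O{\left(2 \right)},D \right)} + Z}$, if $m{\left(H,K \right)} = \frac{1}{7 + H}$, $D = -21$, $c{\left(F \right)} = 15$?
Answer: $\frac{\sqrt{1719510}}{5070} \approx 0.25864$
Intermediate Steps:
$O{\left(G \right)} = 2 G^{2}$ ($O{\left(G \right)} = G 2 G = 2 G^{2}$)
$Z = \frac{1}{4394}$ ($Z = \frac{1}{15 + 4379} = \frac{1}{4394} \approx 0.00022758$)
$\sqrt{m{\left(O{\left(2 \right)},D \right)} + Z} = \sqrt{\frac{1}{7 + 2 \cdot 2^{2}} + \frac{1}{4394}} = \sqrt{\frac{1}{7 + 2 \cdot 4} + \frac{1}{4394}} = \sqrt{\frac{1}{7 + 8} + \frac{1}{4394}} = \sqrt{\frac{1}{15} + \frac{1}{4394}} = \sqrt{\frac{4409}{65910}} = \frac{\sqrt{1719510}}{5070}$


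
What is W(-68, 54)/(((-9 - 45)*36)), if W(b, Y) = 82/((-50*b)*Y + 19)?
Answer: -41/178477668 ≈ -2.2972e-7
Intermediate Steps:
W(b, Y) = 82/(19 - 50*Y*b) (W(b, Y) = 82/(-50*Y*b + 19) = 82/(19 - 50*Y*b))
W(-68, 54)/(((-9 - 45)*36)) = (-82/(-19 + 50*54*(-68)))/(((-9 - 45)*36)) = (-82/(-19 - 183600))/((-54*36)) = -82/(-183619)/(-1944) = -82*(-1/183619)*(-1/1944) = (82/183619)*(-1/1944) = -41/178477668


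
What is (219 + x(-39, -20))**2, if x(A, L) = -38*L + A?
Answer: 883600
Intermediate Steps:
x(A, L) = A - 38*L
(219 + x(-39, -20))**2 = (219 + (-39 - 38*(-20)))**2 = (219 + (-39 + 760))**2 = (219 + 721)**2 = 940**2 = 883600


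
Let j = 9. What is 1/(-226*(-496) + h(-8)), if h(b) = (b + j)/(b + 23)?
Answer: 15/1681441 ≈ 8.9209e-6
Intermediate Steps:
h(b) = (9 + b)/(23 + b) (h(b) = (b + 9)/(b + 23) = (9 + b)/(23 + b))
1/(-226*(-496) + h(-8)) = 1/(-226*(-496) + (9 - 8)/(23 - 8)) = 1/(112096 + 1/15) = 1/(1681441/15) = 15/1681441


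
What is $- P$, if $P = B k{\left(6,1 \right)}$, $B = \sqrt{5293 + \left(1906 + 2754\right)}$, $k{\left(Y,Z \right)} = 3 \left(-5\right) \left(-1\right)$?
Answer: $- 15 \sqrt{9953} \approx -1496.5$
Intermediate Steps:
$k{\left(Y,Z \right)} = 15$ ($k{\left(Y,Z \right)} = \left(-15\right) \left(-1\right) = 15$)
$B = \sqrt{9953}$ ($B = \sqrt{5293 + 4660} = \sqrt{9953} \approx 99.765$)
$P = 15 \sqrt{9953}$ ($P = \sqrt{9953} \cdot 15 = 15 \sqrt{9953} \approx 1496.5$)
$- P = - 15 \sqrt{9953}$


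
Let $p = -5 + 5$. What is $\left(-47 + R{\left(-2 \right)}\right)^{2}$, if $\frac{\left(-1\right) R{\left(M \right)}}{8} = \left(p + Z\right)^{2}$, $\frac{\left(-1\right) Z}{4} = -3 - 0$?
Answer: $1437601$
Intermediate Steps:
$p = 0$
$Z = 12$ ($Z = - 4 \left(-3 - 0\right) = - 4 \left(-3 + 0\right) = \left(-4\right) \left(-3\right) = 12$)
$R{\left(M \right)} = -1152$ ($R{\left(M \right)} = - 8 \left(0 + 12\right)^{2} = - 8 \cdot 12^{2} = \left(-8\right) 144 = -1152$)
$\left(-47 + R{\left(-2 \right)}\right)^{2} = \left(-47 - 1152\right)^{2} = \left(-1199\right)^{2} = 1437601$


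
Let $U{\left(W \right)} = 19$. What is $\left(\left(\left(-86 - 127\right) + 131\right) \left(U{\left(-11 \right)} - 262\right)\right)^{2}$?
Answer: $397045476$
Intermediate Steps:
$\left(\left(\left(-86 - 127\right) + 131\right) \left(U{\left(-11 \right)} - 262\right)\right)^{2} = \left(\left(\left(-86 - 127\right) + 131\right) \left(19 - 262\right)\right)^{2} = \left(\left(-213 + 131\right) \left(-243\right)\right)^{2} = \left(\left(-82\right) \left(-243\right)\right)^{2} = 19926^{2} = 397045476$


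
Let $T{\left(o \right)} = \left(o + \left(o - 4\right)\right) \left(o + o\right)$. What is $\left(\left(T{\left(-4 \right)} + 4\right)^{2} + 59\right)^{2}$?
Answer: $101183481$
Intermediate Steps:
$T{\left(o \right)} = 2 o \left(-4 + 2 o\right)$ ($T{\left(o \right)} = \left(o + \left(-4 + o\right)\right) 2 o = \left(-4 + 2 o\right) 2 o = 2 o \left(-4 + 2 o\right)$)
$\left(\left(T{\left(-4 \right)} + 4\right)^{2} + 59\right)^{2} = \left(\left(4 \left(-4\right) \left(-2 - 4\right) + 4\right)^{2} + 59\right)^{2} = \left(\left(4 \left(-4\right) \left(-6\right) + 4\right)^{2} + 59\right)^{2} = \left(\left(96 + 4\right)^{2} + 59\right)^{2} = \left(100^{2} + 59\right)^{2} = \left(10000 + 59\right)^{2} = 10059^{2} = 101183481$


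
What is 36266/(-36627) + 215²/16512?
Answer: 8482627/4688256 ≈ 1.8093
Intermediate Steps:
36266/(-36627) + 215²/16512 = 36266*(-1/36627) + 46225*(1/16512) = -36266/36627 + 1075/384 = 8482627/4688256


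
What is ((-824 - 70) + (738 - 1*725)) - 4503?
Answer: -5384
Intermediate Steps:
((-824 - 70) + (738 - 1*725)) - 4503 = (-894 + (738 - 725)) - 4503 = (-894 + 13) - 4503 = -881 - 4503 = -5384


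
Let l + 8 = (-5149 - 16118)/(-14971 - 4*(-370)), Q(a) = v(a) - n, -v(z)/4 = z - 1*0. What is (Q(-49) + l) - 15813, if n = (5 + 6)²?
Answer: -23600891/1499 ≈ -15744.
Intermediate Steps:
v(z) = -4*z (v(z) = -4*(z - 1*0) = -4*(z + 0) = -4*z)
n = 121 (n = 11² = 121)
Q(a) = -121 - 4*a (Q(a) = -4*a - 1*121 = -4*a - 121 = -121 - 4*a)
l = -9629/1499 (l = -8 + (-5149 - 16118)/(-14971 - 4*(-370)) = -8 - 21267/(-14971 + 1480) = -8 - 21267/(-13491) = -8 - 21267*(-1/13491) = -8 + 2363/1499 = -9629/1499 ≈ -6.4236)
(Q(-49) + l) - 15813 = ((-121 - 4*(-49)) - 9629/1499) - 15813 = ((-121 + 196) - 9629/1499) - 15813 = (75 - 9629/1499) - 15813 = 102796/1499 - 15813 = -23600891/1499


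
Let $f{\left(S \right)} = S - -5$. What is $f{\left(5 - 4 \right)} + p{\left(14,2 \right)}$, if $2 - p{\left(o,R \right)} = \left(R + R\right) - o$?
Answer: $18$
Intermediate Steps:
$p{\left(o,R \right)} = 2 + o - 2 R$ ($p{\left(o,R \right)} = 2 - \left(\left(R + R\right) - o\right) = 2 - \left(2 R - o\right) = 2 - \left(- o + 2 R\right) = 2 + o - 2 R$)
$f{\left(S \right)} = 5 + S$ ($f{\left(S \right)} = S + 5 = 5 + S$)
$f{\left(5 - 4 \right)} + p{\left(14,2 \right)} = \left(5 + \left(5 - 4\right)\right) + \left(2 + 14 - 4\right) = \left(5 + 1\right) + \left(2 + 14 - 4\right) = 6 + 12 = 18$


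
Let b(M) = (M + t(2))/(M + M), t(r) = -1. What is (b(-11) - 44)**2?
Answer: 228484/121 ≈ 1888.3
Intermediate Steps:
b(M) = (-1 + M)/(2*M) (b(M) = (M - 1)/(M + M) = (-1 + M)/((2*M)) = (-1 + M)*(1/(2*M)) = (-1 + M)/(2*M))
(b(-11) - 44)**2 = ((1/2)*(-1 - 11)/(-11) - 44)**2 = ((1/2)*(-1/11)*(-12) - 44)**2 = (6/11 - 44)**2 = (-478/11)**2 = 228484/121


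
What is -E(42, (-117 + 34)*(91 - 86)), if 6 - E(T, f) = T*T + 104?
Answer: 1862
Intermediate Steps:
E(T, f) = -98 - T**2 (E(T, f) = 6 - (T*T + 104) = 6 - (T**2 + 104) = 6 - (104 + T**2) = 6 + (-104 - T**2) = -98 - T**2)
-E(42, (-117 + 34)*(91 - 86)) = -(-98 - 1*42**2) = -(-98 - 1*1764) = -(-98 - 1764) = -1*(-1862) = 1862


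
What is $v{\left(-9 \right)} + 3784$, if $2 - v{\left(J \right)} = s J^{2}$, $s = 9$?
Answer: $3057$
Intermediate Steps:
$v{\left(J \right)} = 2 - 9 J^{2}$
$v{\left(-9 \right)} + 3784 = \left(2 - 9 \left(-9\right)^{2}\right) + 3784 = \left(2 - 729\right) + 3784 = -727 + 3784 = 3057$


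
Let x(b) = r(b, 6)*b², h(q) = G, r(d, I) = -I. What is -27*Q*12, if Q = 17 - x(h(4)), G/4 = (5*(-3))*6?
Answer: -251947908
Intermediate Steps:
G = -360 (G = 4*((5*(-3))*6) = 4*(-15*6) = 4*(-90) = -360)
h(q) = -360
x(b) = -6*b² (x(b) = (-1*6)*b² = -6*b²)
Q = 777617 (Q = 17 - (-6)*(-360)² = 17 - (-6)*129600 = 17 - 1*(-777600) = 17 + 777600 = 777617)
-27*Q*12 = -27*777617*12 = -20995659*12 = -251947908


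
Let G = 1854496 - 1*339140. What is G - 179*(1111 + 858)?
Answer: 1162905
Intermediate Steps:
G = 1515356 (G = 1854496 - 339140 = 1515356)
G - 179*(1111 + 858) = 1515356 - 179*(1111 + 858) = 1515356 - 179*1969 = 1515356 - 352451 = 1162905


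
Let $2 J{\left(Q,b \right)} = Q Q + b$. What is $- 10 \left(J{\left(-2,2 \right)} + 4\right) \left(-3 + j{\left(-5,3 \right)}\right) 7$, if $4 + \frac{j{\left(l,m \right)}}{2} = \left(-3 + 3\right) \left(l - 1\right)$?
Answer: $5390$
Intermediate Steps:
$J{\left(Q,b \right)} = \frac{b}{2} + \frac{Q^{2}}{2}$ ($J{\left(Q,b \right)} = \frac{Q Q + b}{2} = \frac{Q^{2} + b}{2} = \frac{b + Q^{2}}{2} = \frac{b}{2} + \frac{Q^{2}}{2}$)
$j{\left(l,m \right)} = -8$ ($j{\left(l,m \right)} = -8 + 2 \left(-3 + 3\right) \left(l - 1\right) = -8 + 2 \cdot 0 \left(-1 + l\right) = -8 + 2 \cdot 0 = -8 + 0 = -8$)
$- 10 \left(J{\left(-2,2 \right)} + 4\right) \left(-3 + j{\left(-5,3 \right)}\right) 7 = - 10 \left(\left(\frac{1}{2} \cdot 2 + \frac{\left(-2\right)^{2}}{2}\right) + 4\right) \left(-3 - 8\right) 7 = - 10 \left(\left(1 + \frac{1}{2} \cdot 4\right) + 4\right) \left(-11\right) 7 = - 10 \left(\left(1 + 2\right) + 4\right) \left(-11\right) 7 = - 10 \left(3 + 4\right) \left(-11\right) 7 = - 10 \cdot 7 \left(-11\right) 7 = \left(-10\right) \left(-77\right) 7 = 770 \cdot 7 = 5390$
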